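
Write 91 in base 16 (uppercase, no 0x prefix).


91 = 5B hex

5B


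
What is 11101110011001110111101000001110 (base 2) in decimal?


11101110011001110111101000001110 in decimal = 3999758862

3999758862


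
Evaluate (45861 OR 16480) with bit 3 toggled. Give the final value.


Step 1: 45861 | 16480 = 62309
Step 2: 62309 ^ (1 << 3) = 62309 ^ 8 = 62317

62317


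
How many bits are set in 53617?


0b1101000101110001 has 8 set bits

8


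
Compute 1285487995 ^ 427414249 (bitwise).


0b1001100100111101111110101111011 ^ 0b11001011110011101001011101001 = 0b1010101111001110010111110010010 = 1441214354

1441214354


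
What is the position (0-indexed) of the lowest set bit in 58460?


0b1110010001011100. Lowest set bit at position 2

2


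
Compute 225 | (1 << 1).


225 | (1 << 1) = 225 | 2 = 227

227


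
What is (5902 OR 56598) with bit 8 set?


Step 1: 5902 | 56598 = 57118
Step 2: 57118 | (1 << 8) = 57118 | 256 = 57118

57118


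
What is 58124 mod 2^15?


58124 & 32767 = 25356

25356


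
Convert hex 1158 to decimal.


1158 hex = 4440 decimal

4440


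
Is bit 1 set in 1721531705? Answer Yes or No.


0b1100110100111000111110100111001, bit 1 = 0. No

No


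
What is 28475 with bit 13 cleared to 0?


28475 & ~(1 << 13) = 20283

20283


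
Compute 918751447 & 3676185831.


0b110110110000110000100011010111 & 0b11011011000111100010010011100111 = 0b10010000000100000000011000111 = 302121159

302121159


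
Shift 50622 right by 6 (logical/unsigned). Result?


0b1100010110111110 >> 6 = 0b1100010110 = 790

790


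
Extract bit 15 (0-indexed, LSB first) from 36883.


0b1001000000010011, position 15 = 1

1


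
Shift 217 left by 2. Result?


0b11011001 << 2 = 0b1101100100 = 868

868


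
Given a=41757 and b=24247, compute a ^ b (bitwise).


41757 ^ 24247 = 64938

64938


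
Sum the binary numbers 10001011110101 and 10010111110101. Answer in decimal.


10001011110101 + 10010111110101 = 100100011101010 = 18666

18666


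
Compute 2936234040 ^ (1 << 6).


2936234040 ^ (1 << 6) = 2936234040 ^ 64 = 2936234104

2936234104


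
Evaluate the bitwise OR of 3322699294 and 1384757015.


0b11000110000011000101111000011110 | 0b1010010100010011011011100010111 = 0b11010110100011011111111100011111 = 3599630111

3599630111


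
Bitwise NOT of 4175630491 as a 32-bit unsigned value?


~0b11111000111000110001000010011011 = 0b111000111001110111101100100 = 119336804 (32-bit unsigned)

119336804


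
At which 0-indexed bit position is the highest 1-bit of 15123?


0b11101100010011. Highest set bit at position 13

13


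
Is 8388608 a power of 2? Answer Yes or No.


0b100000000000000000000000. Only one bit set => Yes

Yes


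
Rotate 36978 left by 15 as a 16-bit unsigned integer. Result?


Rotate 0b1001000001110010 left by 15 (16-bit) = 0b100100000111001 = 18489

18489


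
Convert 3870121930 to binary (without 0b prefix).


3870121930 = 11100110101011010101111111001010 in binary

11100110101011010101111111001010


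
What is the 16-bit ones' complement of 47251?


47251 ^ 65535 = 18284

18284


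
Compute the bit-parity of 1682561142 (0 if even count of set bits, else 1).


0b1100100010010011101100001110110 has 15 ones => parity 1

1


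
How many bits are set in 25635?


0b110010000100011 has 6 set bits

6


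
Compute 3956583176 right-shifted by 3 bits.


0b11101011110101001010101100001000 >> 3 = 0b11101011110101001010101100001 = 494572897

494572897


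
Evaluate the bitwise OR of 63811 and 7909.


0b1111100101000011 | 0b1111011100101 = 0b1111111111100111 = 65511

65511


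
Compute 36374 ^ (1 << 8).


36374 ^ (1 << 8) = 36374 ^ 256 = 36630

36630


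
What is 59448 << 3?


0b1110100000111000 << 3 = 0b1110100000111000000 = 475584

475584


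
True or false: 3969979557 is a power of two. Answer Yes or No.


0b11101100101000010001010010100101. Multiple bits set => No

No


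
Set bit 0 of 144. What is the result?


144 | (1 << 0) = 144 | 1 = 145

145


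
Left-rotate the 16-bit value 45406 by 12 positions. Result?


Rotate 0b1011000101011110 left by 12 (16-bit) = 0b1110101100010101 = 60181

60181


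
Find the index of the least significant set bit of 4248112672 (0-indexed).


0b11111101001101010000111000100000. Lowest set bit at position 5

5


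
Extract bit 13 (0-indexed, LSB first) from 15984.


0b11111001110000, position 13 = 1

1


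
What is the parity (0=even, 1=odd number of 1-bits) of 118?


0b1110110 has 5 ones => parity 1

1


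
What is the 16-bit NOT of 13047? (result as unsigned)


~0b11001011110111 = 0b1100110100001000 = 52488 (16-bit unsigned)

52488


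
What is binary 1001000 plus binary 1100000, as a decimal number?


1001000 + 1100000 = 10101000 = 168

168


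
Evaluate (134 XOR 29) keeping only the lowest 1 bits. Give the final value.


Step 1: 134 ^ 29 = 155
Step 2: 155 & 1 = 1

1


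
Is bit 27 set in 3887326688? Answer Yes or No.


0b11100111101100111110010111100000, bit 27 = 0. No

No


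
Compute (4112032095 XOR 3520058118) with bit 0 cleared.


Step 1: 4112032095 ^ 3520058118 = 618099289
Step 2: 618099289 & ~(1 << 0) = 618099288

618099288


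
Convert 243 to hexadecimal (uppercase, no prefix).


243 = F3 hex

F3


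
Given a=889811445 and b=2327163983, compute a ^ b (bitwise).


889811445 ^ 2327163983 = 3216819642

3216819642


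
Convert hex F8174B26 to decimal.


F8174B26 hex = 4162276134 decimal

4162276134


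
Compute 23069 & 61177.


0b101101000011101 & 0b1110111011111001 = 0b100101000011001 = 18969

18969


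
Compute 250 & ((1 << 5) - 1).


250 & 31 = 26

26


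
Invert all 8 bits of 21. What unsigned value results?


21 ^ 255 = 234

234


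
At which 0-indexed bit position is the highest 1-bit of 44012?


0b1010101111101100. Highest set bit at position 15

15


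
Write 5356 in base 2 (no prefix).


5356 = 1010011101100 in binary

1010011101100


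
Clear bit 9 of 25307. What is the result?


25307 & ~(1 << 9) = 24795

24795


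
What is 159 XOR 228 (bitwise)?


0b10011111 ^ 0b11100100 = 0b1111011 = 123

123


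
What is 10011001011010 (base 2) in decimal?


10011001011010 in decimal = 9818

9818


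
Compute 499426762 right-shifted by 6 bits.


0b11101110001001010010111001010 >> 6 = 0b11101110001001010010111 = 7803543

7803543


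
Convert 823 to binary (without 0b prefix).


823 = 1100110111 in binary

1100110111


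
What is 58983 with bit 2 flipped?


58983 ^ (1 << 2) = 58983 ^ 4 = 58979

58979


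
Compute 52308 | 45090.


0b1100110001010100 | 0b1011000000100010 = 0b1111110001110110 = 64630

64630


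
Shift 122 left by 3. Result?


0b1111010 << 3 = 0b1111010000 = 976

976


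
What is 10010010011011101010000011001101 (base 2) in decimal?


10010010011011101010000011001101 in decimal = 2456723661

2456723661


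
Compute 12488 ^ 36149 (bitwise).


0b11000011001000 ^ 0b1000110100110101 = 0b1011110111111101 = 48637

48637


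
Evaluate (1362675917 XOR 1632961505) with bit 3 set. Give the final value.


Step 1: 1362675917 ^ 1632961505 = 812501804
Step 2: 812501804 | (1 << 3) = 812501804 | 8 = 812501804

812501804


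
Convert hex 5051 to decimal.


5051 hex = 20561 decimal

20561


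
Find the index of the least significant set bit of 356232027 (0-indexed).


0b10101001110111010101101011011. Lowest set bit at position 0

0


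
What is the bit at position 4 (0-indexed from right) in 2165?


0b100001110101, position 4 = 1

1


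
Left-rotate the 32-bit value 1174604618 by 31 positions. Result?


Rotate 0b1000110000000110000101101001010 left by 31 (32-bit) = 0b100011000000011000010110100101 = 587302309

587302309


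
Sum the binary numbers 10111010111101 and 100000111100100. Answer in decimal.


10111010111101 + 100000111100100 = 111000010100001 = 28833

28833


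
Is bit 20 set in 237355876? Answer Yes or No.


0b1110001001011100001101100100, bit 20 = 0. No

No


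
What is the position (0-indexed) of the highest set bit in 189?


0b10111101. Highest set bit at position 7

7


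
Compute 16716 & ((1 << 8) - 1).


16716 & 255 = 76

76


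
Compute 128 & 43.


0b10000000 & 0b101011 = 0b0 = 0

0


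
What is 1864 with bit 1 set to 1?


1864 | (1 << 1) = 1864 | 2 = 1866

1866


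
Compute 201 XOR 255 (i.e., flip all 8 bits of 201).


201 ^ 255 = 54

54


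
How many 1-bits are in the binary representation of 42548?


0b1010011000110100 has 7 set bits

7


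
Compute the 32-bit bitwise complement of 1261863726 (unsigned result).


~0b1001011001101101000001100101110 = 0b10110100110010010111110011010001 = 3033103569 (32-bit unsigned)

3033103569


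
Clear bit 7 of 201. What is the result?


201 & ~(1 << 7) = 73

73


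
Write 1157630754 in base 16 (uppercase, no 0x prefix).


1157630754 = 45000B22 hex

45000B22


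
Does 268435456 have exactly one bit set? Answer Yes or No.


0b10000000000000000000000000000. Only one bit set => Yes

Yes


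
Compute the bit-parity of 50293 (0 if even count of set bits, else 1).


0b1100010001110101 has 8 ones => parity 0

0


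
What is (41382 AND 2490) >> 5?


Step 1: 41382 & 2490 = 418
Step 2: 418 >> 5 = 13

13


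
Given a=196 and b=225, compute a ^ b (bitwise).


196 ^ 225 = 37

37


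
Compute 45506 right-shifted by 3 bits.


0b1011000111000010 >> 3 = 0b1011000111000 = 5688

5688


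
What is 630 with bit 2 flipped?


630 ^ (1 << 2) = 630 ^ 4 = 626

626


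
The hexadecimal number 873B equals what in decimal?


873B hex = 34619 decimal

34619


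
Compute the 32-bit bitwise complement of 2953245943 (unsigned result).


~0b10110000000001101111010011110111 = 0b1001111111110010000101100001000 = 1341721352 (32-bit unsigned)

1341721352


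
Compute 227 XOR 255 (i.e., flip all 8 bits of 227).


227 ^ 255 = 28

28


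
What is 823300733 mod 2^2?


823300733 & 3 = 1

1


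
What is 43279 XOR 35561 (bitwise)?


0b1010100100001111 ^ 0b1000101011101001 = 0b10001111100110 = 9190

9190


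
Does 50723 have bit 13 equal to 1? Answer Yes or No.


0b1100011000100011, bit 13 = 0. No

No


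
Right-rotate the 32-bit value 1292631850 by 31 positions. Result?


Rotate 0b1001101000010111111111100101010 right by 31 (32-bit) = 0b10011010000101111111111001010100 = 2585263700

2585263700


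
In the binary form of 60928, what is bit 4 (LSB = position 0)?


0b1110111000000000, position 4 = 0

0


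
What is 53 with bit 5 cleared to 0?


53 & ~(1 << 5) = 21

21


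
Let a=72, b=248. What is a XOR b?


72 ^ 248 = 176

176


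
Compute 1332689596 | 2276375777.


0b1001111011011110011101010111100 | 0b10000111101011101011110011100001 = 0b11001111111011111011111011111101 = 3488595709

3488595709


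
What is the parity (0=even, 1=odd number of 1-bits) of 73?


0b1001001 has 3 ones => parity 1

1


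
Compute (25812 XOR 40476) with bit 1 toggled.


Step 1: 25812 ^ 40476 = 64200
Step 2: 64200 ^ (1 << 1) = 64200 ^ 2 = 64202

64202


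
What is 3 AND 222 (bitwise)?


0b11 & 0b11011110 = 0b10 = 2

2


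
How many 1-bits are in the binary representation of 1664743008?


0b1100011001110011111011001100000 has 16 set bits

16


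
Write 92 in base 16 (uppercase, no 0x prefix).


92 = 5C hex

5C


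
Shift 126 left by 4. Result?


0b1111110 << 4 = 0b11111100000 = 2016

2016


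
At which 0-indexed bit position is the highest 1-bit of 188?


0b10111100. Highest set bit at position 7

7


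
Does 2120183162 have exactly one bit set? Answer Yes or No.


0b1111110010111110110110101111010. Multiple bits set => No

No


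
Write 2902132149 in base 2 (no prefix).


2902132149 = 10101100111110110000010110110101 in binary

10101100111110110000010110110101


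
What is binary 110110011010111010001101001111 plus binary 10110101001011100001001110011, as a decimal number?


110110011010111010001101001111 + 10110101001011100001001110011 = 1001101000100010110010111000010 = 1292985794

1292985794


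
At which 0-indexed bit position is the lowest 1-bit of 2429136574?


0b10010000110010011010111010111110. Lowest set bit at position 1

1


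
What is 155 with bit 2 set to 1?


155 | (1 << 2) = 155 | 4 = 159

159


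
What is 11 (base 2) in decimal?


11 in decimal = 3

3


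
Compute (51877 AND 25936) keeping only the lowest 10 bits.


Step 1: 51877 & 25936 = 16384
Step 2: 16384 & 1023 = 0

0


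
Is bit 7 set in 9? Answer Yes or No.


0b1001, bit 7 = 0. No

No


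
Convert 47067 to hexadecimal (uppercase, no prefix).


47067 = B7DB hex

B7DB


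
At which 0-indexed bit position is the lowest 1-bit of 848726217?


0b110010100101101000100011001001. Lowest set bit at position 0

0


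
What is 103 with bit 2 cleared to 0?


103 & ~(1 << 2) = 99

99


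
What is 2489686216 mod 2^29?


2489686216 & 536870911 = 342202568

342202568


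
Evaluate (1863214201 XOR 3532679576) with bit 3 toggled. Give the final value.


Step 1: 1863214201 ^ 3532679576 = 3181252065
Step 2: 3181252065 ^ (1 << 3) = 3181252065 ^ 8 = 3181252073

3181252073


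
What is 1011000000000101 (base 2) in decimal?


1011000000000101 in decimal = 45061

45061


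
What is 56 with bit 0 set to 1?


56 | (1 << 0) = 56 | 1 = 57

57


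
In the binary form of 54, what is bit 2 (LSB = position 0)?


0b110110, position 2 = 1

1


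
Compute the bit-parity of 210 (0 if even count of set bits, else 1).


0b11010010 has 4 ones => parity 0

0


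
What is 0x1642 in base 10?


1642 hex = 5698 decimal

5698


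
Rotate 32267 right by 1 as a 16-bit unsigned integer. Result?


Rotate 0b111111000001011 right by 1 (16-bit) = 0b1011111100000101 = 48901

48901


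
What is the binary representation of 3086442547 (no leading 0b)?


3086442547 = 10110111111101110110000000110011 in binary

10110111111101110110000000110011


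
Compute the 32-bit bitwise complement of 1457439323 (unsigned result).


~0b1010110110111101100001001011011 = 0b10101001001000010011110110100100 = 2837527972 (32-bit unsigned)

2837527972


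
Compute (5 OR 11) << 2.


Step 1: 5 | 11 = 15
Step 2: 15 << 2 = 60

60


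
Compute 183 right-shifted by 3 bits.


0b10110111 >> 3 = 0b10110 = 22

22


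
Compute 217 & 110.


0b11011001 & 0b1101110 = 0b1001000 = 72

72


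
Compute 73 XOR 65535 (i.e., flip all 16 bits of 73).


73 ^ 65535 = 65462

65462


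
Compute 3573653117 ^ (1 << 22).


3573653117 ^ (1 << 22) = 3573653117 ^ 4194304 = 3577847421

3577847421


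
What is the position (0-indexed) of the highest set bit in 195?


0b11000011. Highest set bit at position 7

7


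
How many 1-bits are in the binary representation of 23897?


0b101110101011001 has 9 set bits

9


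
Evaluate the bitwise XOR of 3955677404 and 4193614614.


0b11101011110001101101100011011100 ^ 0b11111001111101010111101100010110 = 0b10010001100111010001111001010 = 305374154

305374154


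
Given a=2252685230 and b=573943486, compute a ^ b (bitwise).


2252685230 ^ 573943486 = 2758840592

2758840592


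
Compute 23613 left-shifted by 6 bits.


0b101110000111101 << 6 = 0b101110000111101000000 = 1511232

1511232


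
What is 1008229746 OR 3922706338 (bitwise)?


0b111100000110000101110101110010 | 0b11101001110011111011111110100010 = 0b11111101110111111111111111110010 = 4259315698

4259315698


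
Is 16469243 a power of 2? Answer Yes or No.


0b111110110100110011111011. Multiple bits set => No

No


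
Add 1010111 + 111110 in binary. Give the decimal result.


1010111 + 111110 = 10010101 = 149

149


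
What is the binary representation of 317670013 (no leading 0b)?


317670013 = 10010111011110100001001111101 in binary

10010111011110100001001111101


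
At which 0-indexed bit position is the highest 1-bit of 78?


0b1001110. Highest set bit at position 6

6


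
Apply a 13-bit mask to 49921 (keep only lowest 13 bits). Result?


49921 & 8191 = 769

769


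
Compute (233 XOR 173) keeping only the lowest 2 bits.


Step 1: 233 ^ 173 = 68
Step 2: 68 & 3 = 0

0


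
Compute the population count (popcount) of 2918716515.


0b10101101111110000001010001100011 has 16 set bits

16


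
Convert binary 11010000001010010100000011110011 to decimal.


11010000001010010100000011110011 in decimal = 3492364531

3492364531


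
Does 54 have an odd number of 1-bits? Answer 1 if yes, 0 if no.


0b110110 has 4 ones => parity 0

0


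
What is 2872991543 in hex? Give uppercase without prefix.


2872991543 = AB3E5F37 hex

AB3E5F37


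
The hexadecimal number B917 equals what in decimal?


B917 hex = 47383 decimal

47383


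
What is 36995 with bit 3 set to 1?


36995 | (1 << 3) = 36995 | 8 = 37003

37003


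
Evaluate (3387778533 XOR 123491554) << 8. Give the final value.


Step 1: 3387778533 ^ 123491554 = 3467718919
Step 2: 3467718919 << 8 = 887736043264

887736043264


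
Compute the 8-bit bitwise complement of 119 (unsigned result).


~0b1110111 = 0b10001000 = 136 (8-bit unsigned)

136


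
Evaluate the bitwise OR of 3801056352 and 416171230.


0b11100010100011111000010001100000 | 0b11000110011100100010011011110 = 0b11111010110011111100010011111110 = 4207920382

4207920382


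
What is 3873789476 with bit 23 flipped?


3873789476 ^ (1 << 23) = 3873789476 ^ 8388608 = 3865400868

3865400868


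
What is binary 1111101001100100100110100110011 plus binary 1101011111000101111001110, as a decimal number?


1111101001100100100110100110011 + 1101011111000101111001110 = 1111110111000011101100100000001 = 2128730369

2128730369


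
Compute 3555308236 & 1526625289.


0b11010011111010011011001011001100 & 0b1011010111111100111010000001001 = 0b1010010111010000011000000001000 = 1390948360

1390948360


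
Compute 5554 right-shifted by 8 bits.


0b1010110110010 >> 8 = 0b10101 = 21

21


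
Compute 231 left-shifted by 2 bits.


0b11100111 << 2 = 0b1110011100 = 924

924


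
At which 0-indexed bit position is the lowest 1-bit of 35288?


0b1000100111011000. Lowest set bit at position 3

3


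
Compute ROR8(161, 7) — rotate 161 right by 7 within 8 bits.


Rotate 0b10100001 right by 7 (8-bit) = 0b1000011 = 67

67


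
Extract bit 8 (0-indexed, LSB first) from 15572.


0b11110011010100, position 8 = 0

0


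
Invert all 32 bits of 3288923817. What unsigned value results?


3288923817 ^ 4294967295 = 1006043478

1006043478


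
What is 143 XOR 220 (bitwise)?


0b10001111 ^ 0b11011100 = 0b1010011 = 83

83


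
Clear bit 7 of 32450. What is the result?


32450 & ~(1 << 7) = 32322

32322


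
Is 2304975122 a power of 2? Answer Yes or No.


0b10001001011000110010000100010010. Multiple bits set => No

No


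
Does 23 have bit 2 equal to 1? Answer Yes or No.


0b10111, bit 2 = 1. Yes

Yes


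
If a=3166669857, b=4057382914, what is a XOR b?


3166669857 ^ 4057382914 = 1298746403

1298746403


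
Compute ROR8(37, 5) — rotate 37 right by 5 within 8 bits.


Rotate 0b100101 right by 5 (8-bit) = 0b101001 = 41

41


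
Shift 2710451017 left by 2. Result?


0b10100001100011100011001101001001 << 2 = 0b1010000110001110001100110100100100 = 10841804068

10841804068


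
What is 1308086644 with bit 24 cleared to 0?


1308086644 & ~(1 << 24) = 1291309428

1291309428


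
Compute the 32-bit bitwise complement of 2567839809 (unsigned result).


~0b10011001000011100010000001000001 = 0b1100110111100011101111110111110 = 1727127486 (32-bit unsigned)

1727127486


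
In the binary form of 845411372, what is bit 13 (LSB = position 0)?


0b110010011000111111010000101100, position 13 = 1

1


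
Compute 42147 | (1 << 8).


42147 | (1 << 8) = 42147 | 256 = 42403

42403


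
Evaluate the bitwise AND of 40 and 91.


0b101000 & 0b1011011 = 0b1000 = 8

8


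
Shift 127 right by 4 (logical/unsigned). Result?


0b1111111 >> 4 = 0b111 = 7

7


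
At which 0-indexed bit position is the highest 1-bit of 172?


0b10101100. Highest set bit at position 7

7


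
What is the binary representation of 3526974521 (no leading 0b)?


3526974521 = 11010010001110010101110000111001 in binary

11010010001110010101110000111001


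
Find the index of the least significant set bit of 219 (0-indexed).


0b11011011. Lowest set bit at position 0

0


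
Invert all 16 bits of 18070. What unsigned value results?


18070 ^ 65535 = 47465

47465


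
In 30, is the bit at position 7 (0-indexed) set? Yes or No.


0b11110, bit 7 = 0. No

No


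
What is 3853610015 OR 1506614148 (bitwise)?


0b11100101101100010110110000011111 | 0b1011001110011010001101110000100 = 0b11111101111111010111111110011111 = 4261248927

4261248927


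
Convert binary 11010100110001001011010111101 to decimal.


11010100110001001011010111101 in decimal = 446207677

446207677


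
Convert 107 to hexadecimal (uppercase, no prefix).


107 = 6B hex

6B


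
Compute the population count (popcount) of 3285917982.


0b11000011110110110010000100011110 has 16 set bits

16


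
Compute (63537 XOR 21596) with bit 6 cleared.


Step 1: 63537 ^ 21596 = 44141
Step 2: 44141 & ~(1 << 6) = 44077

44077


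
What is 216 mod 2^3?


216 & 7 = 0

0


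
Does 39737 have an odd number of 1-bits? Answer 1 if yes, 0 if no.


0b1001101100111001 has 9 ones => parity 1

1


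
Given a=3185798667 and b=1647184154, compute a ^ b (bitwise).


3185798667 ^ 1647184154 = 3754780433

3754780433


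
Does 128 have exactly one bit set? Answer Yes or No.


0b10000000. Only one bit set => Yes

Yes


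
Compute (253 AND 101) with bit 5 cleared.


Step 1: 253 & 101 = 101
Step 2: 101 & ~(1 << 5) = 69

69


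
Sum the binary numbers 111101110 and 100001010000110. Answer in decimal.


111101110 + 100001010000110 = 100010001110100 = 17524

17524


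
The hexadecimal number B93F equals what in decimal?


B93F hex = 47423 decimal

47423


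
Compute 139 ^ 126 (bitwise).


0b10001011 ^ 0b1111110 = 0b11110101 = 245

245


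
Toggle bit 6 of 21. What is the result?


21 ^ (1 << 6) = 21 ^ 64 = 85

85


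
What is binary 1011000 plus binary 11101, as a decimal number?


1011000 + 11101 = 1110101 = 117

117


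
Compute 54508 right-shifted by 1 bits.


0b1101010011101100 >> 1 = 0b110101001110110 = 27254

27254


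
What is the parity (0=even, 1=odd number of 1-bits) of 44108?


0b1010110001001100 has 7 ones => parity 1

1


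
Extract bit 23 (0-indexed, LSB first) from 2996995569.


0b10110010101000101000010111110001, position 23 = 1

1


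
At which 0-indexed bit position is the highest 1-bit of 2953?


0b101110001001. Highest set bit at position 11

11


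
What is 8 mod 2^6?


8 & 63 = 8

8


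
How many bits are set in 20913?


0b101000110110001 has 7 set bits

7


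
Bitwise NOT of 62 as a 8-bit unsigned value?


~0b111110 = 0b11000001 = 193 (8-bit unsigned)

193


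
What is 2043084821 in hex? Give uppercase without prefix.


2043084821 = 79C70015 hex

79C70015


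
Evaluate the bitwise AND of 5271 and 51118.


0b1010010010111 & 0b1100011110101110 = 0b10010000110 = 1158

1158


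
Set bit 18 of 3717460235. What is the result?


3717460235 | (1 << 18) = 3717460235 | 262144 = 3717722379

3717722379


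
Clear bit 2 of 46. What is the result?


46 & ~(1 << 2) = 42

42


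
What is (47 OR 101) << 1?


Step 1: 47 | 101 = 111
Step 2: 111 << 1 = 222

222


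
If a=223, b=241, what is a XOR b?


223 ^ 241 = 46

46


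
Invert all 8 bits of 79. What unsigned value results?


79 ^ 255 = 176

176


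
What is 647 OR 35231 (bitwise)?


0b1010000111 | 0b1000100110011111 = 0b1000101110011111 = 35743

35743


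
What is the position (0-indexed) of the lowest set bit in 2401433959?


0b10001111001000101111100101100111. Lowest set bit at position 0

0


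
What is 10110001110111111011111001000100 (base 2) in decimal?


10110001110111111011111001000100 in decimal = 2984230468

2984230468


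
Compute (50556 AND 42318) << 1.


Step 1: 50556 & 42318 = 34124
Step 2: 34124 << 1 = 68248

68248


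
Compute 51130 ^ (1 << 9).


51130 ^ (1 << 9) = 51130 ^ 512 = 50618

50618


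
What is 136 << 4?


0b10001000 << 4 = 0b100010000000 = 2176

2176


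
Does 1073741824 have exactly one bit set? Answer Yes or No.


0b1000000000000000000000000000000. Only one bit set => Yes

Yes


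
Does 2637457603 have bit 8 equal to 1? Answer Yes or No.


0b10011101001101000110100011000011, bit 8 = 0. No

No


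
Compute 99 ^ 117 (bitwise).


0b1100011 ^ 0b1110101 = 0b10110 = 22

22


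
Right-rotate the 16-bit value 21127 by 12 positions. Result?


Rotate 0b101001010000111 right by 12 (16-bit) = 0b10100001110101 = 10357

10357


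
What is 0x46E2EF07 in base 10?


46E2EF07 hex = 1189277447 decimal

1189277447


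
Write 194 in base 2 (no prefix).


194 = 11000010 in binary

11000010


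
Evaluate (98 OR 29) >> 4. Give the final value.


Step 1: 98 | 29 = 127
Step 2: 127 >> 4 = 7

7


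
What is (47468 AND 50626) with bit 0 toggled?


Step 1: 47468 & 50626 = 33088
Step 2: 33088 ^ (1 << 0) = 33088 ^ 1 = 33089

33089


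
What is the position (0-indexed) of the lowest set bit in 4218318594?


0b11111011011011100110111100000010. Lowest set bit at position 1

1


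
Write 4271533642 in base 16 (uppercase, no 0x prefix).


4271533642 = FE9A6E4A hex

FE9A6E4A


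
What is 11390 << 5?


0b10110001111110 << 5 = 0b1011000111111000000 = 364480

364480


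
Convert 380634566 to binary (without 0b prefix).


380634566 = 10110101100000000010111000110 in binary

10110101100000000010111000110


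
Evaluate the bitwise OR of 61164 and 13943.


0b1110111011101100 | 0b11011001110111 = 0b1111111011111111 = 65279

65279


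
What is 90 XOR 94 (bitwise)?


0b1011010 ^ 0b1011110 = 0b100 = 4

4


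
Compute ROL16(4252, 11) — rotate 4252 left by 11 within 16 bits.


Rotate 0b1000010011100 left by 11 (16-bit) = 0b1110000010000100 = 57476

57476


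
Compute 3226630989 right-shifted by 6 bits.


0b11000000010100100111101101001101 >> 6 = 0b11000000010100100111101101 = 50416109

50416109


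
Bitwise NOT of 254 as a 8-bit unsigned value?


~0b11111110 = 0b1 = 1 (8-bit unsigned)

1


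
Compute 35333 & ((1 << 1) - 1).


35333 & 1 = 1

1


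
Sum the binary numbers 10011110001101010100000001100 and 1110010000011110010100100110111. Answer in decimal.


10011110001101010100000001100 + 1110010000011110010100100110111 = 10000101110101011101000101000011 = 2245382467

2245382467


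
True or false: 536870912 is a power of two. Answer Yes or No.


0b100000000000000000000000000000. Only one bit set => Yes

Yes


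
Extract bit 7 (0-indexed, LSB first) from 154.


0b10011010, position 7 = 1

1


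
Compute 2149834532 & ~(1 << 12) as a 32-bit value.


2149834532 & ~(1 << 12) = 2149830436

2149830436


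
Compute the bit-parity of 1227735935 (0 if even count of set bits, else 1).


0b1001001001011011100001101111111 has 18 ones => parity 0

0


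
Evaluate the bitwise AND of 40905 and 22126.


0b1001111111001001 & 0b101011001101110 = 0b1011001001000 = 5704

5704


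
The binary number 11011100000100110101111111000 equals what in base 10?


11011100000100110101111111000 in decimal = 461532152

461532152


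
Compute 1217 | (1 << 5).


1217 | (1 << 5) = 1217 | 32 = 1249

1249


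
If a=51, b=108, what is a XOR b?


51 ^ 108 = 95

95


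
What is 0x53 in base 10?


53 hex = 83 decimal

83


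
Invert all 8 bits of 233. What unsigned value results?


233 ^ 255 = 22

22


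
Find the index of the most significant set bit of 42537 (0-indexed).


0b1010011000101001. Highest set bit at position 15

15


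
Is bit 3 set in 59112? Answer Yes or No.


0b1110011011101000, bit 3 = 1. Yes

Yes


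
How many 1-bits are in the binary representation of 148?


0b10010100 has 3 set bits

3


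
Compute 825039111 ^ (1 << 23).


825039111 ^ (1 << 23) = 825039111 ^ 8388608 = 833427719

833427719


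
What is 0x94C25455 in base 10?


94C25455 hex = 2495763541 decimal

2495763541


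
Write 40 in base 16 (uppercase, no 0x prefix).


40 = 28 hex

28


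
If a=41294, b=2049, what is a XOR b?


41294 ^ 2049 = 43343

43343


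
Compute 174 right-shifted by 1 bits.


0b10101110 >> 1 = 0b1010111 = 87

87


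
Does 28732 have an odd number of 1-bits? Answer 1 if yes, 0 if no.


0b111000000111100 has 7 ones => parity 1

1


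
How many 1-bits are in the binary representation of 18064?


0b100011010010000 has 5 set bits

5


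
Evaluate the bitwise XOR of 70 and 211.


0b1000110 ^ 0b11010011 = 0b10010101 = 149

149


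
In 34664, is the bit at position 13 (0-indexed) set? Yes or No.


0b1000011101101000, bit 13 = 0. No

No


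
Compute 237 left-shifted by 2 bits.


0b11101101 << 2 = 0b1110110100 = 948

948


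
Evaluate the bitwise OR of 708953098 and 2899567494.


0b101010010000011100010000001010 | 0b10101100110100111110001110000110 = 0b10101110110100111110011110001110 = 2933122958

2933122958


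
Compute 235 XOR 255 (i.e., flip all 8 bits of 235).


235 ^ 255 = 20

20


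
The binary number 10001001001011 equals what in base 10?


10001001001011 in decimal = 8779

8779


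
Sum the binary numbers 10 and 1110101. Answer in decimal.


10 + 1110101 = 1110111 = 119

119


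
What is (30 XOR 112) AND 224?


Step 1: 30 ^ 112 = 110
Step 2: 110 & 224 = 96

96


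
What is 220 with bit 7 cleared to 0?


220 & ~(1 << 7) = 92

92


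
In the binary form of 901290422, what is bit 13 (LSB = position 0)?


0b110101101110001001100110110110, position 13 = 0

0


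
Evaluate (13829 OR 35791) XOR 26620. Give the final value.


Step 1: 13829 | 35791 = 49103
Step 2: 49103 ^ 26620 = 55347

55347


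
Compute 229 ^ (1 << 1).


229 ^ (1 << 1) = 229 ^ 2 = 231

231


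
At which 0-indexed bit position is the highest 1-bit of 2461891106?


0b10010010101111010111101000100010. Highest set bit at position 31

31


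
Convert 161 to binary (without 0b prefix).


161 = 10100001 in binary

10100001


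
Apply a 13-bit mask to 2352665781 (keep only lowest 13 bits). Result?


2352665781 & 8191 = 5301

5301


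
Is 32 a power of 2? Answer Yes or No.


0b100000. Only one bit set => Yes

Yes


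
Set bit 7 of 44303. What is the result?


44303 | (1 << 7) = 44303 | 128 = 44431

44431


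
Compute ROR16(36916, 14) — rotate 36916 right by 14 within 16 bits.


Rotate 0b1001000000110100 right by 14 (16-bit) = 0b100000011010010 = 16594

16594


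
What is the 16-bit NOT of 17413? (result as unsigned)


~0b100010000000101 = 0b1011101111111010 = 48122 (16-bit unsigned)

48122


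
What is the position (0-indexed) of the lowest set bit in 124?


0b1111100. Lowest set bit at position 2

2


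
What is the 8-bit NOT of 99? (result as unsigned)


~0b1100011 = 0b10011100 = 156 (8-bit unsigned)

156


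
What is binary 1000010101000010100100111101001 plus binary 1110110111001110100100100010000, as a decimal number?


1000010101000010100100111101001 + 1110110111001110100100100010000 = 10111001100010001001001011111001 = 3112735481

3112735481


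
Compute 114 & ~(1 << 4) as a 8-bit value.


114 & ~(1 << 4) = 98

98


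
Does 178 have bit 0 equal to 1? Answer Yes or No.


0b10110010, bit 0 = 0. No

No


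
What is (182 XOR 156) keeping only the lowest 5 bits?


Step 1: 182 ^ 156 = 42
Step 2: 42 & 31 = 10

10


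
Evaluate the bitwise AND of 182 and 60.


0b10110110 & 0b111100 = 0b110100 = 52

52


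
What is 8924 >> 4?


0b10001011011100 >> 4 = 0b1000101101 = 557

557


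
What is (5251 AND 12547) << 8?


Step 1: 5251 & 12547 = 4099
Step 2: 4099 << 8 = 1049344

1049344


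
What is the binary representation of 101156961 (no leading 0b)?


101156961 = 110000001111000100001100001 in binary

110000001111000100001100001


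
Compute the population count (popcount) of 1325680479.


0b1001111000001000100011101011111 has 16 set bits

16


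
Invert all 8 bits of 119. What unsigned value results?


119 ^ 255 = 136

136


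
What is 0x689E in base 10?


689E hex = 26782 decimal

26782


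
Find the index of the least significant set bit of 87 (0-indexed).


0b1010111. Lowest set bit at position 0

0


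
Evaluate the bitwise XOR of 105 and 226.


0b1101001 ^ 0b11100010 = 0b10001011 = 139

139


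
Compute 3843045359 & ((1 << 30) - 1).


3843045359 & 1073741823 = 621819887

621819887


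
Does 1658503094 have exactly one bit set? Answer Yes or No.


0b1100010110110101011111110110110. Multiple bits set => No

No


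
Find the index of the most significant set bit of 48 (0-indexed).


0b110000. Highest set bit at position 5

5


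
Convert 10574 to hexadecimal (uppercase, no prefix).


10574 = 294E hex

294E


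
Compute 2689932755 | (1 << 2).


2689932755 | (1 << 2) = 2689932755 | 4 = 2689932759

2689932759


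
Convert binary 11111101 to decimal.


11111101 in decimal = 253

253


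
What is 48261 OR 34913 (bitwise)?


0b1011110010000101 | 0b1000100001100001 = 0b1011110011100101 = 48357

48357


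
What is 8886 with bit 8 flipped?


8886 ^ (1 << 8) = 8886 ^ 256 = 9142

9142


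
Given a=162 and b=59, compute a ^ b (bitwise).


162 ^ 59 = 153

153


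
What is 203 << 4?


0b11001011 << 4 = 0b110010110000 = 3248

3248


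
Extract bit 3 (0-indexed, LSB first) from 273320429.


0b10000010010101000100111101101, position 3 = 1

1


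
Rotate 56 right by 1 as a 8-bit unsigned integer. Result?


Rotate 0b111000 right by 1 (8-bit) = 0b11100 = 28

28


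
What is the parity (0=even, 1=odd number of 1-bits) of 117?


0b1110101 has 5 ones => parity 1

1


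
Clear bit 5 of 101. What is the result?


101 & ~(1 << 5) = 69

69


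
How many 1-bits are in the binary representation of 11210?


0b10101111001010 has 8 set bits

8


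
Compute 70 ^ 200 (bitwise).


0b1000110 ^ 0b11001000 = 0b10001110 = 142

142


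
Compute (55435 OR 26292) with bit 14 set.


Step 1: 55435 | 26292 = 65215
Step 2: 65215 | (1 << 14) = 65215 | 16384 = 65215

65215


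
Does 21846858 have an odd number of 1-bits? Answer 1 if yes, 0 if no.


0b1010011010101101101001010 has 13 ones => parity 1

1


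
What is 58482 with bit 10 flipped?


58482 ^ (1 << 10) = 58482 ^ 1024 = 57458

57458


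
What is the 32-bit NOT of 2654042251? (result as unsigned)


~0b10011110001100010111100010001011 = 0b1100001110011101000011101110100 = 1640925044 (32-bit unsigned)

1640925044


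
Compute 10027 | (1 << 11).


10027 | (1 << 11) = 10027 | 2048 = 12075

12075


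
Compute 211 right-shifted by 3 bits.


0b11010011 >> 3 = 0b11010 = 26

26


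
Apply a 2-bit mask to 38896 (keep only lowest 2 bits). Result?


38896 & 3 = 0

0


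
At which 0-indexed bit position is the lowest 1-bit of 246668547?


0b1110101100111101110100000011. Lowest set bit at position 0

0


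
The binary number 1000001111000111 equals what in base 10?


1000001111000111 in decimal = 33735

33735


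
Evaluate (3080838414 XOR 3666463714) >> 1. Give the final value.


Step 1: 3080838414 ^ 3666463714 = 1831343852
Step 2: 1831343852 >> 1 = 915671926

915671926


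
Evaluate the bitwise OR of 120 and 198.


0b1111000 | 0b11000110 = 0b11111110 = 254

254


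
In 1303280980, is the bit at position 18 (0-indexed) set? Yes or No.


0b1001101101011100111110101010100, bit 18 = 1. Yes

Yes


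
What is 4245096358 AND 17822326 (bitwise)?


0b11111101000001110000011110100110 & 0b1000011111111001001110110 = 0b1000001110000001000100110 = 17236518

17236518


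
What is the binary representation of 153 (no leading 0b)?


153 = 10011001 in binary

10011001


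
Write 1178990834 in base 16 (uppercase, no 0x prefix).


1178990834 = 4645F8F2 hex

4645F8F2


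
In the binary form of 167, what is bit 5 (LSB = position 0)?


0b10100111, position 5 = 1

1


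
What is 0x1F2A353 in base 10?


1F2A353 hex = 32678739 decimal

32678739


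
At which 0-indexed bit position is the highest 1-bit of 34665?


0b1000011101101001. Highest set bit at position 15

15


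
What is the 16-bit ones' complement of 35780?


35780 ^ 65535 = 29755

29755


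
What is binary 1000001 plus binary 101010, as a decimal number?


1000001 + 101010 = 1101011 = 107

107


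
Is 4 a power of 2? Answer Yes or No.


0b100. Only one bit set => Yes

Yes


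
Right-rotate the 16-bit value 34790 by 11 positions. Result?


Rotate 0b1000011111100110 right by 11 (16-bit) = 0b1111110011010000 = 64720

64720


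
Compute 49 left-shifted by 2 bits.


0b110001 << 2 = 0b11000100 = 196

196


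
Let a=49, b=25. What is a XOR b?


49 ^ 25 = 40

40


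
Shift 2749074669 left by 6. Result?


0b10100011110110111000110011101101 << 6 = 0b10100011110110111000110011101101000000 = 175940778816

175940778816


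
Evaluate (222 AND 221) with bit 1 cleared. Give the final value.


Step 1: 222 & 221 = 220
Step 2: 220 & ~(1 << 1) = 220

220


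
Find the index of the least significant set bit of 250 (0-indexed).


0b11111010. Lowest set bit at position 1

1


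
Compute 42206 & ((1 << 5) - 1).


42206 & 31 = 30

30


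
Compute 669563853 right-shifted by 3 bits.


0b100111111010001011101111001101 >> 3 = 0b100111111010001011101111001 = 83695481

83695481


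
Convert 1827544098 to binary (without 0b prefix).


1827544098 = 1101100111011100001110000100010 in binary

1101100111011100001110000100010


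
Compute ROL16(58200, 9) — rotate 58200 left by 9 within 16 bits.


Rotate 0b1110001101011000 left by 9 (16-bit) = 0b1011000111000110 = 45510

45510


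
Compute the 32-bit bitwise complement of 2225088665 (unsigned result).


~0b10000100101000000010100010011001 = 0b1111011010111111101011101100110 = 2069878630 (32-bit unsigned)

2069878630


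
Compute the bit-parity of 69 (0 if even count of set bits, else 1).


0b1000101 has 3 ones => parity 1

1


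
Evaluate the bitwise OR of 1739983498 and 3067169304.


0b1100111101101100000101010001010 | 0b10110110110100010100101000011000 = 0b11110111111101110100101010011010 = 4160178842

4160178842
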